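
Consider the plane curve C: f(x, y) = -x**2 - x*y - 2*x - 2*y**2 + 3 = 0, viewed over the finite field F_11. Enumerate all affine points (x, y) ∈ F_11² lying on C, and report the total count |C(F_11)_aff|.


Affine F_11-points: {(1, 0), (1, 5), (3, 5), (3, 10), (5, 7), (7, 3), (7, 10), (8, 0), (8, 7), (10, 3)}; count = 10.

For each of the 121 pairs (x, y) ∈ F_11², evaluate f(x, y) mod 11. Record the zeros.
  x = 0: [0↦3, 1↦1, 2↦6, 3↦7, 4↦4, 5↦8, 6↦8, 7↦4, 8↦7, 9↦6, 10↦1]  zeros at y ∈ ∅
  x = 1: [0↦0, 1↦8, 2↦1, 3↦1, 4↦8, 5↦0, 6↦10, 7↦5, 8↦7, 9↦5, 10↦10]  zeros at y ∈ {0, 5}
  x = 2: [0↦6, 1↦2, 2↦5, 3↦4, 4↦10, 5↦1, 6↦10, 7↦4, 8↦5, 9↦2, 10↦6]  zeros at y ∈ ∅
  x = 3: [0↦10, 1↦5, 2↦7, 3↦5, 4↦10, 5↦0, 6↦8, 7↦1, 8↦1, 9↦8, 10↦0]  zeros at y ∈ {5, 10}
  x = 4: [0↦1, 1↦6, 2↦7, 3↦4, 4↦8, 5↦8, 6↦4, 7↦7, 8↦6, 9↦1, 10↦3]  zeros at y ∈ ∅
  x = 5: [0↦1, 1↦5, 2↦5, 3↦1, 4↦4, 5↦3, 6↦9, 7↦0, 8↦9, 9↦3, 10↦4]  zeros at y ∈ {7}
  x = 6: [0↦10, 1↦2, 2↦1, 3↦7, 4↦9, 5↦7, 6↦1, 7↦2, 8↦10, 9↦3, 10↦3]  zeros at y ∈ ∅
  x = 7: [0↦6, 1↦8, 2↦6, 3↦0, 4↦1, 5↦9, 6↦2, 7↦2, 8↦9, 9↦1, 10↦0]  zeros at y ∈ {3, 10}
  x = 8: [0↦0, 1↦1, 2↦9, 3↦2, 4↦2, 5↦9, 6↦1, 7↦0, 8↦6, 9↦8, 10↦6]  zeros at y ∈ {0, 7}
  x = 9: [0↦3, 1↦3, 2↦10, 3↦2, 4↦1, 5↦7, 6↦9, 7↦7, 8↦1, 9↦2, 10↦10]  zeros at y ∈ ∅
  x = 10: [0↦4, 1↦3, 2↦9, 3↦0, 4↦9, 5↦3, 6↦4, 7↦1, 8↦5, 9↦5, 10↦1]  zeros at y ∈ {3}
Collecting zeros: affine points = {(1, 0), (1, 5), (3, 5), (3, 10), (5, 7), (7, 3), (7, 10), (8, 0), (8, 7), (10, 3)}.
Total count |C(F_11)_aff| = 10.


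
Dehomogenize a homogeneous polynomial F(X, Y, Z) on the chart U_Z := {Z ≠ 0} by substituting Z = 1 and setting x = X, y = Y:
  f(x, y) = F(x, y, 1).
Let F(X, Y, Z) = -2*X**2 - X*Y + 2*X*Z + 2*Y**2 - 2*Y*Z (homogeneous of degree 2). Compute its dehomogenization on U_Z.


f(x, y) = -2*x**2 - x*y + 2*x + 2*y**2 - 2*y

On U_Z we set Z = 1. Each monomial c·X^i·Y^j·Z^k in F becomes c·x^i·y^j·1^k = c·x^i·y^j.
Substituting Z = 1: F(X, Y, 1) = -2*x**2 - x*y + 2*x + 2*y**2 - 2*y.
Note: deg(f) ≤ deg(F) = 2; strict inequality happens when F is divisible by Z (lost terms).


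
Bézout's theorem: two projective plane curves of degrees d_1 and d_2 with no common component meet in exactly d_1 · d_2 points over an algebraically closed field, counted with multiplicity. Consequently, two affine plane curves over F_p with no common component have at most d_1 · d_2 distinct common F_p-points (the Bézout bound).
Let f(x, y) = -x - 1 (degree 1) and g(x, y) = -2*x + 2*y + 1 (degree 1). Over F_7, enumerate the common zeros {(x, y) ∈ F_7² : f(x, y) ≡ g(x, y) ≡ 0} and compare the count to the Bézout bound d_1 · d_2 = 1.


Common zeros: {(6, 2)}; count = 1; Bézout bound = 1.

deg(f) = 1, deg(g) = 1, so Bézout bound = 1.
Scan x ∈ F_7. For each x, list the y ∈ F_7 with f(x, y) ≡ 0 and those with g(x, y) ≡ 0 (mod 7); the common zeros in that column are the intersection.
  x = 0: f ≡ 0 at y ∈ ∅; g ≡ 0 at y ∈ {3}; common: ∅.
  x = 1: f ≡ 0 at y ∈ ∅; g ≡ 0 at y ∈ {4}; common: ∅.
  x = 2: f ≡ 0 at y ∈ ∅; g ≡ 0 at y ∈ {5}; common: ∅.
  x = 3: f ≡ 0 at y ∈ ∅; g ≡ 0 at y ∈ {6}; common: ∅.
  x = 4: f ≡ 0 at y ∈ ∅; g ≡ 0 at y ∈ {0}; common: ∅.
  x = 5: f ≡ 0 at y ∈ ∅; g ≡ 0 at y ∈ {1}; common: ∅.
  x = 6: f ≡ 0 at y ∈ {0, 1, 2, 3, 4, 5, 6}; g ≡ 0 at y ∈ {2}; common: {2}.
Collecting: common zeros = {(6, 2)}, so the count is 1.
Comparison with the Bézout bound: 1 ≤ 1 = deg(f)·deg(g), as expected for curves with no common component (the bound is attained).


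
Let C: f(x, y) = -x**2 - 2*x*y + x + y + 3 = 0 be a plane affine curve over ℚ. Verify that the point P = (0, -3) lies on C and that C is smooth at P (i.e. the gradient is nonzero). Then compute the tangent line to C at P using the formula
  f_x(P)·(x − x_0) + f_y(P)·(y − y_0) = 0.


Tangent line at P: 7*x + y + 3 = 0.

Step 1: f(0, -3) = 0, so P lies on C.
Step 2: partial derivatives
  f_x(x, y) = -2*x - 2*y + 1, f_y(x, y) = 1 - 2*x.
  f_x(P) = 7, f_y(P) = 1 (gradient nonzero, so P is smooth).
Step 3: tangent line at P: 7·(x − 0) + 1·(y − -3) = 0.
Expanding: 7*x + y + 3 = 0.


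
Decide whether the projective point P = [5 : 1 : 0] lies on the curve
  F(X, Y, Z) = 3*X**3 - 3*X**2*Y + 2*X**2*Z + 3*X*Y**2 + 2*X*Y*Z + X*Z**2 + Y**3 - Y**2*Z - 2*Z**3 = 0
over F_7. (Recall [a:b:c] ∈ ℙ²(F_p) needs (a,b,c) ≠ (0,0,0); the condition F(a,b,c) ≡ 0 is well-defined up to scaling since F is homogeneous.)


F(5,1,0) ≡ 1 (mod 7); P is NOT on the curve.

Evaluate F(5, 1, 0) term-by-term (mod 7).
  3*X**3 ↦ 3·125·1·1 = 375
  -3*X**2*Y ↦ -3·25·1·1 = -75
  2*X**2*Z ↦ 2·25·1·0 = 0
  3*X*Y**2 ↦ 3·5·1·1 = 15
  2*X*Y*Z ↦ 2·5·1·0 = 0
  X*Z**2 ↦ 1·5·1·0 = 0
  Y**3 ↦ 1·1·1·1 = 1
  -Y**2*Z ↦ -1·1·1·0 = 0
  -2*Z**3 ↦ -2·1·1·0 = 0
Sum: F(5, 1, 0) = (375) + (-75) + (0) + (15) + (0) + (0) + (1) + (0) + (0) = 316.
Reducing mod 7: 316 ≡ 1 (mod 7).
Since F(a, b, c) ≡ 1 ≠ 0 (mod 7), P does NOT lie on the curve.


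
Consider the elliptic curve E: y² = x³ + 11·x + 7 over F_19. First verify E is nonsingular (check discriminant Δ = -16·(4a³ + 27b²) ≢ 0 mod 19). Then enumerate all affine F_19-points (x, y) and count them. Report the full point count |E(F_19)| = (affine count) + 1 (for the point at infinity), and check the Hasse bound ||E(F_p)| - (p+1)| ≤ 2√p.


Affine points = {(0, 8), (0, 11), (1, 0), (4, 1), (4, 18), (5, 4), (5, 15), (6, 2), (6, 17), (7, 3), (7, 16), (12, 9), (12, 10), (14, 6), (14, 13), (16, 2), (16, 17)}; affine count = 17; |E(F_19)| = 18.

Discriminant check: Δ ∝ 4a³ + 27b² = 4·11³ + 27·7² = 4·1331 + 27·49 ≡ 16 (mod 19). Nonzero ⇒ E is nonsingular.
For each x ∈ F_19, compute rhs = x³ + 11·x + 7 mod 19, then count y ∈ F_19 with y² ≡ rhs.
  x = 0: rhs = 7, matching y values: 8, 11 (2 points).
  x = 1: rhs = 0, matching y values: 0 (1 points).
  x = 2: rhs = 18, matching y values: none (0 points).
  x = 3: rhs = 10, matching y values: none (0 points).
  x = 4: rhs = 1, matching y values: 1, 18 (2 points).
  x = 5: rhs = 16, matching y values: 4, 15 (2 points).
  x = 6: rhs = 4, matching y values: 2, 17 (2 points).
  x = 7: rhs = 9, matching y values: 3, 16 (2 points).
  x = 8: rhs = 18, matching y values: none (0 points).
  x = 9: rhs = 18, matching y values: none (0 points).
  x = 10: rhs = 15, matching y values: none (0 points).
  x = 11: rhs = 15, matching y values: none (0 points).
  x = 12: rhs = 5, matching y values: 9, 10 (2 points).
  x = 13: rhs = 10, matching y values: none (0 points).
  x = 14: rhs = 17, matching y values: 6, 13 (2 points).
  x = 15: rhs = 13, matching y values: none (0 points).
  x = 16: rhs = 4, matching y values: 2, 17 (2 points).
  x = 17: rhs = 15, matching y values: none (0 points).
  x = 18: rhs = 14, matching y values: none (0 points).
Total affine count: 17.
Full point count |E(F_19)| = 17 + 1 = 18.
Hasse bound: |18 − (19+1)| = |-2| = 2 ≤ 2√19 ≈ 8.7178 ✓.


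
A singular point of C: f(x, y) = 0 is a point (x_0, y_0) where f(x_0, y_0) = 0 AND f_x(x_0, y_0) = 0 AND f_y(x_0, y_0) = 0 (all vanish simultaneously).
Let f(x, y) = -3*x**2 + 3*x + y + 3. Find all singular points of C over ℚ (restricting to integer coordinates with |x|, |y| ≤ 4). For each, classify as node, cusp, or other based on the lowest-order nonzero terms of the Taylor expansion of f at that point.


No singular points in the scanned grid; C is smooth there.

Compute partial derivatives:
  f_x = 3 - 6*x.
  f_y = 1.
f_y = 1 is a nonzero constant, so f_y never vanishes: no point (x, y) can satisfy f = f_x = f_y = 0. In particular no (x, y) ∈ {−4, ..., 4}² is singular; the curve is smooth.


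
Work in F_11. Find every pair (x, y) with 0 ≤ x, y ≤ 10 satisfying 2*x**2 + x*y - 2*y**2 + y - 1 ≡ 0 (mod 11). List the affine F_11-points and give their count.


Affine F_11-points: {(0, 8), (0, 9), (1, 3), (1, 9), (3, 3), (3, 10), (4, 2), (4, 6), (6, 2), (6, 7), (7, 7), (7, 8)}; count = 12.

For each of the 121 pairs (x, y) ∈ F_11², evaluate f(x, y) mod 11. Record the zeros.
  x = 0: [0↦10, 1↦9, 2↦4, 3↦6, 4↦4, 5↦9, 6↦10, 7↦7, 8↦0, 9↦0, 10↦7]  zeros at y ∈ {8, 9}
  x = 1: [0↦1, 1↦1, 2↦8, 3↦0, 4↦10, 5↦5, 6↦7, 7↦5, 8↦10, 9↦0, 10↦8]  zeros at y ∈ {3, 9}
  x = 2: [0↦7, 1↦8, 2↦5, 3↦9, 4↦9, 5↦5, 6↦8, 7↦7, 8↦2, 9↦4, 10↦2]  zeros at y ∈ ∅
  x = 3: [0↦6, 1↦8, 2↦6, 3↦0, 4↦1, 5↦9, 6↦2, 7↦2, 8↦9, 9↦1, 10↦0]  zeros at y ∈ {3, 10}
  x = 4: [0↦9, 1↦1, 2↦0, 3↦6, 4↦8, 5↦6, 6↦0, 7↦1, 8↦9, 9↦2, 10↦2]  zeros at y ∈ {2, 6}
  x = 5: [0↦5, 1↦9, 2↦9, 3↦5, 4↦8, 5↦7, 6↦2, 7↦4, 8↦2, 9↦7, 10↦8]  zeros at y ∈ ∅
  x = 6: [0↦5, 1↦10, 2↦0, 3↦8, 4↦1, 5↦1, 6↦8, 7↦0, 8↦10, 9↦5, 10↦7]  zeros at y ∈ {2, 7}
  x = 7: [0↦9, 1↦4, 2↦6, 3↦4, 4↦9, 5↦10, 6↦7, 7↦0, 8↦0, 9↦7, 10↦10]  zeros at y ∈ {7, 8}
  x = 8: [0↦6, 1↦2, 2↦5, 3↦4, 4↦10, 5↦1, 6↦10, 7↦4, 8↦5, 9↦2, 10↦6]  zeros at y ∈ ∅
  x = 9: [0↦7, 1↦4, 2↦8, 3↦8, 4↦4, 5↦7, 6↦6, 7↦1, 8↦3, 9↦1, 10↦6]  zeros at y ∈ ∅
  x = 10: [0↦1, 1↦10, 2↦4, 3↦5, 4↦2, 5↦6, 6↦6, 7↦2, 8↦5, 9↦4, 10↦10]  zeros at y ∈ ∅
Collecting zeros: affine points = {(0, 8), (0, 9), (1, 3), (1, 9), (3, 3), (3, 10), (4, 2), (4, 6), (6, 2), (6, 7), (7, 7), (7, 8)}.
Total count |C(F_11)_aff| = 12.


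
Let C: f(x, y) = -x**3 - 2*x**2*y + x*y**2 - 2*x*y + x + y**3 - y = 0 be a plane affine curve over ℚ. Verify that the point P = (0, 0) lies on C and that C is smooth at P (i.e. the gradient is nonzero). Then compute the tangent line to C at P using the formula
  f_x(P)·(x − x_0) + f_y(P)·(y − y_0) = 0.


Tangent line at P: x - y = 0.

Step 1: f(0, 0) = 0, so P lies on C.
Step 2: partial derivatives
  f_x(x, y) = -3*x**2 - 4*x*y + y**2 - 2*y + 1, f_y(x, y) = -2*x**2 + 2*x*y - 2*x + 3*y**2 - 1.
  f_x(P) = 1, f_y(P) = -1 (gradient nonzero, so P is smooth).
Step 3: tangent line at P: 1·(x − 0) + -1·(y − 0) = 0.
Expanding: x - y = 0.


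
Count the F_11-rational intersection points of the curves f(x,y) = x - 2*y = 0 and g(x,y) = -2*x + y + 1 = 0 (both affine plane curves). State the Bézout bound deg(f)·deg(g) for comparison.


Common zeros: {(8, 4)}; count = 1; Bézout bound = 1.

deg(f) = 1, deg(g) = 1, so Bézout bound = 1.
Scan x ∈ F_11. For each x, list the y ∈ F_11 with f(x, y) ≡ 0 and those with g(x, y) ≡ 0 (mod 11); the common zeros in that column are the intersection.
  x = 0: f ≡ 0 at y ∈ {0}; g ≡ 0 at y ∈ {10}; common: ∅.
  x = 1: f ≡ 0 at y ∈ {6}; g ≡ 0 at y ∈ {1}; common: ∅.
  x = 2: f ≡ 0 at y ∈ {1}; g ≡ 0 at y ∈ {3}; common: ∅.
  x = 3: f ≡ 0 at y ∈ {7}; g ≡ 0 at y ∈ {5}; common: ∅.
  x = 4: f ≡ 0 at y ∈ {2}; g ≡ 0 at y ∈ {7}; common: ∅.
  x = 5: f ≡ 0 at y ∈ {8}; g ≡ 0 at y ∈ {9}; common: ∅.
  x = 6: f ≡ 0 at y ∈ {3}; g ≡ 0 at y ∈ {0}; common: ∅.
  x = 7: f ≡ 0 at y ∈ {9}; g ≡ 0 at y ∈ {2}; common: ∅.
  x = 8: f ≡ 0 at y ∈ {4}; g ≡ 0 at y ∈ {4}; common: {4}.
  x = 9: f ≡ 0 at y ∈ {10}; g ≡ 0 at y ∈ {6}; common: ∅.
  x = 10: f ≡ 0 at y ∈ {5}; g ≡ 0 at y ∈ {8}; common: ∅.
Collecting: common zeros = {(8, 4)}, so the count is 1.
Comparison with the Bézout bound: 1 ≤ 1 = deg(f)·deg(g), as expected for curves with no common component (the bound is attained).


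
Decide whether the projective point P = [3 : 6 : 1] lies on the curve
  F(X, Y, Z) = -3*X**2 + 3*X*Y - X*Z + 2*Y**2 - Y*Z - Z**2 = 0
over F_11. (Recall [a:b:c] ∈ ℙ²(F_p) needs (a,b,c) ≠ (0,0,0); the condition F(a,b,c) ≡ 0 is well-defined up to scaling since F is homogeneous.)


F(3,6,1) ≡ 1 (mod 11); P is NOT on the curve.

Evaluate F(3, 6, 1) term-by-term (mod 11).
  -3*X**2 ↦ -3·9·1·1 = -27
  3*X*Y ↦ 3·3·6·1 = 54
  -X*Z ↦ -1·3·1·1 = -3
  2*Y**2 ↦ 2·1·36·1 = 72
  -Y*Z ↦ -1·1·6·1 = -6
  -Z**2 ↦ -1·1·1·1 = -1
Sum: F(3, 6, 1) = (-27) + (54) + (-3) + (72) + (-6) + (-1) = 89.
Reducing mod 11: 89 ≡ 1 (mod 11).
Since F(a, b, c) ≡ 1 ≠ 0 (mod 11), P does NOT lie on the curve.


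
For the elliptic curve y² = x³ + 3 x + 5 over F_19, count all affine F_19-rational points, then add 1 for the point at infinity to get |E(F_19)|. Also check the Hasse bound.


Affine points = {(0, 9), (0, 10), (1, 3), (1, 16), (2, 0), (4, 9), (4, 10), (6, 7), (6, 12), (8, 3), (8, 16), (9, 1), (9, 18), (10, 3), (10, 16), (11, 1), (11, 18), (14, 6), (14, 13), (15, 9), (15, 10), (16, 8), (16, 11), (18, 1), (18, 18)}; affine count = 25; |E(F_19)| = 26.

Discriminant check: Δ ∝ 4a³ + 27b² = 4·3³ + 27·5² = 4·27 + 27·25 ≡ 4 (mod 19). Nonzero ⇒ E is nonsingular.
For each x ∈ F_19, compute rhs = x³ + 3·x + 5 mod 19, then count y ∈ F_19 with y² ≡ rhs.
  x = 0: rhs = 5, matching y values: 9, 10 (2 points).
  x = 1: rhs = 9, matching y values: 3, 16 (2 points).
  x = 2: rhs = 0, matching y values: 0 (1 points).
  x = 3: rhs = 3, matching y values: none (0 points).
  x = 4: rhs = 5, matching y values: 9, 10 (2 points).
  x = 5: rhs = 12, matching y values: none (0 points).
  x = 6: rhs = 11, matching y values: 7, 12 (2 points).
  x = 7: rhs = 8, matching y values: none (0 points).
  x = 8: rhs = 9, matching y values: 3, 16 (2 points).
  x = 9: rhs = 1, matching y values: 1, 18 (2 points).
  x = 10: rhs = 9, matching y values: 3, 16 (2 points).
  x = 11: rhs = 1, matching y values: 1, 18 (2 points).
  x = 12: rhs = 2, matching y values: none (0 points).
  x = 13: rhs = 18, matching y values: none (0 points).
  x = 14: rhs = 17, matching y values: 6, 13 (2 points).
  x = 15: rhs = 5, matching y values: 9, 10 (2 points).
  x = 16: rhs = 7, matching y values: 8, 11 (2 points).
  x = 17: rhs = 10, matching y values: none (0 points).
  x = 18: rhs = 1, matching y values: 1, 18 (2 points).
Total affine count: 25.
Full point count |E(F_19)| = 25 + 1 = 26.
Hasse bound: |26 − (19+1)| = |6| = 6 ≤ 2√19 ≈ 8.7178 ✓.


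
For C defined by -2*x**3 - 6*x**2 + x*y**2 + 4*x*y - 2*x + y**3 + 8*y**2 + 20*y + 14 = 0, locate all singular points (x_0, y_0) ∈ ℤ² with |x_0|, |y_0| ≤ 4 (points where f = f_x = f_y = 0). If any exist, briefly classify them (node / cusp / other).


Singular points: {(-1, -2)}; classification: cusp.

Compute partial derivatives:
  f_x = -6*x**2 - 12*x + y**2 + 4*y - 2.
  f_y = 2*x*y + 4*x + 3*y**2 + 16*y + 20.
Scan x_0 ∈ {−4, ..., 4}. For each x_0, f_y(x_0, y) is a polynomial in y; find its integer roots y ∈ {−4, ..., 4}, then test f_x and f at those candidates.
  x = -4: f_y(-4, y) = 3*y**2 + 8*y + 4; vanishes at y ∈ {-2}. (-4, -2): f_x = -54 ≠ 0.
  x = -3: f_y(-3, y) = 3*y**2 + 10*y + 8; vanishes at y ∈ {-2}. (-3, -2): f_x = -24 ≠ 0.
  x = -2: f_y(-2, y) = 3*y**2 + 12*y + 12; vanishes at y ∈ {-2}. (-2, -2): f_x = -6 ≠ 0.
  x = -1: f_y(-1, y) = 3*y**2 + 14*y + 16; vanishes at y ∈ {-2}. (-1, -2): f_x = 0, f = 0 — SINGULAR.
  x = 0: f_y(0, y) = 3*y**2 + 16*y + 20; vanishes at y ∈ {-2}. (0, -2): f_x = -6 ≠ 0.
  x = 1: f_y(1, y) = 3*y**2 + 18*y + 24; vanishes at y ∈ {-4, -2}. (1, -4): f_x = -20 ≠ 0; (1, -2): f_x = -24 ≠ 0.
  x = 2: f_y(2, y) = 3*y**2 + 20*y + 28; vanishes at y ∈ {-2}. (2, -2): f_x = -54 ≠ 0.
  x = 3: f_y(3, y) = 3*y**2 + 22*y + 32; vanishes at y ∈ {-2}. (3, -2): f_x = -96 ≠ 0.
  x = 4: f_y(4, y) = 3*y**2 + 24*y + 36; vanishes at y ∈ {-2}. (4, -2): f_x = -150 ≠ 0.
Only singular point on the grid: (-1, -2).
Classify: substitute x = -1 + u, y = -2 + v and expand: f = -2*u**3 + u*v**2 + v**3 + v**2.
No constant or linear terms (consistent with a singular point). Quadratic part: v**2. Cubic part: -2*u**3 + u*v**2 + v**3.
The quadratic part v**2 is a perfect square, so there is a single (double) tangent line v = 0, i.e. y = -2. Restricting the cubic part to that line (v = 0) leaves -2*u**3 ≠ 0, so f is not divisible by v and the branch is v² ≈ 2*u**3 to lowest order — this is a cusp.
Classification: cusp.


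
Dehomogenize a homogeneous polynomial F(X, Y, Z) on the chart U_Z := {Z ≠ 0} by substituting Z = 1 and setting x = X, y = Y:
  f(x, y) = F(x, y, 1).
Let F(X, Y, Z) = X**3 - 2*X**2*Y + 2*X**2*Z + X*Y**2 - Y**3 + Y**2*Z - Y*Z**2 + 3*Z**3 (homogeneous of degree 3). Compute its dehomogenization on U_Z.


f(x, y) = x**3 - 2*x**2*y + 2*x**2 + x*y**2 - y**3 + y**2 - y + 3

On U_Z we set Z = 1. Each monomial c·X^i·Y^j·Z^k in F becomes c·x^i·y^j·1^k = c·x^i·y^j.
Substituting Z = 1: F(X, Y, 1) = x**3 - 2*x**2*y + 2*x**2 + x*y**2 - y**3 + y**2 - y + 3.
Note: deg(f) ≤ deg(F) = 3; strict inequality happens when F is divisible by Z (lost terms).


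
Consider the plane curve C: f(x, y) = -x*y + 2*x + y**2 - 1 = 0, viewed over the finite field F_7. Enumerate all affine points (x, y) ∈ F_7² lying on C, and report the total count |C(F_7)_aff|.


Affine F_7-points: {(0, 1), (0, 6), (1, 3), (1, 5), (4, 0), (4, 4)}; count = 6.

For each of the 49 pairs (x, y) ∈ F_7², evaluate f(x, y) mod 7. Record the zeros.
  x = 0: [0↦6, 1↦0, 2↦3, 3↦1, 4↦1, 5↦3, 6↦0]  zeros at y ∈ {1, 6}
  x = 1: [0↦1, 1↦1, 2↦3, 3↦0, 4↦6, 5↦0, 6↦3]  zeros at y ∈ {3, 5}
  x = 2: [0↦3, 1↦2, 2↦3, 3↦6, 4↦4, 5↦4, 6↦6]  zeros at y ∈ ∅
  x = 3: [0↦5, 1↦3, 2↦3, 3↦5, 4↦2, 5↦1, 6↦2]  zeros at y ∈ ∅
  x = 4: [0↦0, 1↦4, 2↦3, 3↦4, 4↦0, 5↦5, 6↦5]  zeros at y ∈ {0, 4}
  x = 5: [0↦2, 1↦5, 2↦3, 3↦3, 4↦5, 5↦2, 6↦1]  zeros at y ∈ ∅
  x = 6: [0↦4, 1↦6, 2↦3, 3↦2, 4↦3, 5↦6, 6↦4]  zeros at y ∈ ∅
Collecting zeros: affine points = {(0, 1), (0, 6), (1, 3), (1, 5), (4, 0), (4, 4)}.
Total count |C(F_7)_aff| = 6.


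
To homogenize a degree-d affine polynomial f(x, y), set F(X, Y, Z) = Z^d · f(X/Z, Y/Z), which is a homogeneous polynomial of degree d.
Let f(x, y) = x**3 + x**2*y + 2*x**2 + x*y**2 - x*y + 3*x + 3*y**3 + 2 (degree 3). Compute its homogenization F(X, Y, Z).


F(X, Y, Z) = X**3 + X**2*Y + 2*X**2*Z + X*Y**2 - X*Y*Z + 3*X*Z**2 + 3*Y**3 + 2*Z**3

deg(f) = 3.
Substitute x = X/Z, y = Y/Z into f, then multiply by Z^3.
  monomial 1·x^3·y^0 ↦ 1·X^3·Y^0·Z^0.
  monomial 1·x^2·y^1 ↦ 1·X^2·Y^1·Z^0.
  monomial 2·x^2·y^0 ↦ 2·X^2·Y^0·Z^1.
  monomial 1·x^1·y^2 ↦ 1·X^1·Y^2·Z^0.
  monomial -1·x^1·y^1 ↦ -1·X^1·Y^1·Z^1.
  monomial 3·x^1·y^0 ↦ 3·X^1·Y^0·Z^2.
  monomial 3·x^0·y^3 ↦ 3·X^0·Y^3·Z^0.
  monomial 2·x^0·y^0 ↦ 2·X^0·Y^0·Z^3.
Collecting: F(X, Y, Z) = X**3 + X**2*Y + 2*X**2*Z + X*Y**2 - X*Y*Z + 3*X*Z**2 + 3*Y**3 + 2*Z**3.


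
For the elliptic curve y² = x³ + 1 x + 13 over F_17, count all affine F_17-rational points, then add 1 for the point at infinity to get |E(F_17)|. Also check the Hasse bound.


Affine points = {(0, 8), (0, 9), (1, 7), (1, 10), (3, 3), (3, 14), (4, 8), (4, 9), (12, 6), (12, 11), (13, 8), (13, 9), (14, 0)}; affine count = 13; |E(F_17)| = 14.

Discriminant check: Δ ∝ 4a³ + 27b² = 4·1³ + 27·13² = 4·1 + 27·169 ≡ 11 (mod 17). Nonzero ⇒ E is nonsingular.
For each x ∈ F_17, compute rhs = x³ + 1·x + 13 mod 17, then count y ∈ F_17 with y² ≡ rhs.
  x = 0: rhs = 13, matching y values: 8, 9 (2 points).
  x = 1: rhs = 15, matching y values: 7, 10 (2 points).
  x = 2: rhs = 6, matching y values: none (0 points).
  x = 3: rhs = 9, matching y values: 3, 14 (2 points).
  x = 4: rhs = 13, matching y values: 8, 9 (2 points).
  x = 5: rhs = 7, matching y values: none (0 points).
  x = 6: rhs = 14, matching y values: none (0 points).
  x = 7: rhs = 6, matching y values: none (0 points).
  x = 8: rhs = 6, matching y values: none (0 points).
  x = 9: rhs = 3, matching y values: none (0 points).
  x = 10: rhs = 3, matching y values: none (0 points).
  x = 11: rhs = 12, matching y values: none (0 points).
  x = 12: rhs = 2, matching y values: 6, 11 (2 points).
  x = 13: rhs = 13, matching y values: 8, 9 (2 points).
  x = 14: rhs = 0, matching y values: 0 (1 points).
  x = 15: rhs = 3, matching y values: none (0 points).
  x = 16: rhs = 11, matching y values: none (0 points).
Total affine count: 13.
Full point count |E(F_17)| = 13 + 1 = 14.
Hasse bound: |14 − (17+1)| = |-4| = 4 ≤ 2√17 ≈ 8.2462 ✓.


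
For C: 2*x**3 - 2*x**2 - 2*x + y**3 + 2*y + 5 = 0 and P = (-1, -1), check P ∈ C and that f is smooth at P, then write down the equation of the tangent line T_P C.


Tangent line at P: 8*x + 5*y + 13 = 0.

Step 1: f(-1, -1) = 0, so P lies on C.
Step 2: partial derivatives
  f_x(x, y) = 6*x**2 - 4*x - 2, f_y(x, y) = 3*y**2 + 2.
  f_x(P) = 8, f_y(P) = 5 (gradient nonzero, so P is smooth).
Step 3: tangent line at P: 8·(x − -1) + 5·(y − -1) = 0.
Expanding: 8*x + 5*y + 13 = 0.


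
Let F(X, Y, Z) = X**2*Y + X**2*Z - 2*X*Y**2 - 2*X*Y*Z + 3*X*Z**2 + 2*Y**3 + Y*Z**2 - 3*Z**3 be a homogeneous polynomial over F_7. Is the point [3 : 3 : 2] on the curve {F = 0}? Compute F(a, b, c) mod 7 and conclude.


F(3,3,2) ≡ 5 (mod 7); P is NOT on the curve.

Evaluate F(3, 3, 2) term-by-term (mod 7).
  X**2*Y ↦ 1·9·3·1 = 27
  X**2*Z ↦ 1·9·1·2 = 18
  -2*X*Y**2 ↦ -2·3·9·1 = -54
  -2*X*Y*Z ↦ -2·3·3·2 = -36
  3*X*Z**2 ↦ 3·3·1·4 = 36
  2*Y**3 ↦ 2·1·27·1 = 54
  Y*Z**2 ↦ 1·1·3·4 = 12
  -3*Z**3 ↦ -3·1·1·8 = -24
Sum: F(3, 3, 2) = (27) + (18) + (-54) + (-36) + (36) + (54) + (12) + (-24) = 33.
Reducing mod 7: 33 ≡ 5 (mod 7).
Since F(a, b, c) ≡ 5 ≠ 0 (mod 7), P does NOT lie on the curve.


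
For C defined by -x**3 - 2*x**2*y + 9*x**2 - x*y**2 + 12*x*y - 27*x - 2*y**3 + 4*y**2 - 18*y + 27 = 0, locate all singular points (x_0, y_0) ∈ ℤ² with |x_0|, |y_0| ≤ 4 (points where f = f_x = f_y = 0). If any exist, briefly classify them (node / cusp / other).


Singular points: {(3, 0)}; classification: cusp.

Compute partial derivatives:
  f_x = -3*x**2 - 4*x*y + 18*x - y**2 + 12*y - 27.
  f_y = -2*x**2 - 2*x*y + 12*x - 6*y**2 + 8*y - 18.
Scan x_0 ∈ {−4, ..., 4}. For each x_0, f_y(x_0, y) is a polynomial in y; find its integer roots y ∈ {−4, ..., 4}, then test f_x and f at those candidates.
  x = -4: f_y(-4, y) = -6*y**2 + 16*y - 98; no integer root y with |y| ≤ 4.
  x = -3: f_y(-3, y) = -6*y**2 + 14*y - 72; no integer root y with |y| ≤ 4.
  x = -2: f_y(-2, y) = -6*y**2 + 12*y - 50; no integer root y with |y| ≤ 4.
  x = -1: f_y(-1, y) = -6*y**2 + 10*y - 32; no integer root y with |y| ≤ 4.
  x = 0: f_y(0, y) = -6*y**2 + 8*y - 18; no integer root y with |y| ≤ 4.
  x = 1: f_y(1, y) = -6*y**2 + 6*y - 8; no integer root y with |y| ≤ 4.
  x = 2: f_y(2, y) = -6*y**2 + 4*y - 2; no integer root y with |y| ≤ 4.
  x = 3: f_y(3, y) = -6*y**2 + 2*y; vanishes at y ∈ {0}. (3, 0): f_x = 0, f = 0 — SINGULAR.
  x = 4: f_y(4, y) = -6*y**2 - 2; no integer root y with |y| ≤ 4.
Only singular point on the grid: (3, 0).
Classify: substitute x = 3 + u, y = 0 + v and expand: f = -u**3 - 2*u**2*v - u*v**2 - 2*v**3 + v**2.
No constant or linear terms (consistent with a singular point). Quadratic part: v**2. Cubic part: -u**3 - 2*u**2*v - u*v**2 - 2*v**3.
The quadratic part v**2 is a perfect square, so there is a single (double) tangent line v = 0, i.e. y = 0. Restricting the cubic part to that line (v = 0) leaves -u**3 ≠ 0, so f is not divisible by v and the branch is v² ≈ u**3 to lowest order — this is a cusp.
Classification: cusp.


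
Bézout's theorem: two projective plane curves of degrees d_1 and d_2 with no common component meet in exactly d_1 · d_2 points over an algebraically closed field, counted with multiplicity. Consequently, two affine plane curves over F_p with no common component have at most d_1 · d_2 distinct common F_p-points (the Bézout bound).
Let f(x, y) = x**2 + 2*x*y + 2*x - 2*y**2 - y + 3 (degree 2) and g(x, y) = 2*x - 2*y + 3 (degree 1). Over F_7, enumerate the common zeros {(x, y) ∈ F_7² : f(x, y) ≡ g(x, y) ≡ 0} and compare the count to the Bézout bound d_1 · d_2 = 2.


Common zeros: {(3, 1), (6, 4)}; count = 2; Bézout bound = 2.

deg(f) = 2, deg(g) = 1, so Bézout bound = 2.
Scan x ∈ F_7. For each x, list the y ∈ F_7 with f(x, y) ≡ 0 and those with g(x, y) ≡ 0 (mod 7); the common zeros in that column are the intersection.
  x = 0: f ≡ 0 at y ∈ {1, 2}; g ≡ 0 at y ∈ {5}; common: ∅.
  x = 1: f ≡ 0 at y ∈ {2}; g ≡ 0 at y ∈ {6}; common: ∅.
  x = 2: f ≡ 0 at y ∈ ∅; g ≡ 0 at y ∈ {0}; common: ∅.
  x = 3: f ≡ 0 at y ∈ {1, 5}; g ≡ 0 at y ∈ {1}; common: {1}.
  x = 4: f ≡ 0 at y ∈ ∅; g ≡ 0 at y ∈ {2}; common: ∅.
  x = 5: f ≡ 0 at y ∈ {4}; g ≡ 0 at y ∈ {3}; common: ∅.
  x = 6: f ≡ 0 at y ∈ {4, 5}; g ≡ 0 at y ∈ {4}; common: {4}.
Collecting: common zeros = {(3, 1), (6, 4)}, so the count is 2.
Comparison with the Bézout bound: 2 ≤ 2 = deg(f)·deg(g), as expected for curves with no common component (the bound is attained).


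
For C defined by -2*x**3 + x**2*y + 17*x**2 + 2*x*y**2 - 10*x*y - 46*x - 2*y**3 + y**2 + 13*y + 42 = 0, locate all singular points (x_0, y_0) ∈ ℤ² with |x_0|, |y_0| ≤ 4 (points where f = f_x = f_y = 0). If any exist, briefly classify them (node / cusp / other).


Singular points: {(3, 1)}; classification: cusp.

Compute partial derivatives:
  f_x = -6*x**2 + 2*x*y + 34*x + 2*y**2 - 10*y - 46.
  f_y = x**2 + 4*x*y - 10*x - 6*y**2 + 2*y + 13.
Scan x_0 ∈ {−4, ..., 4}. For each x_0, f_y(x_0, y) is a polynomial in y; find its integer roots y ∈ {−4, ..., 4}, then test f_x and f at those candidates.
  x = -4: f_y(-4, y) = -6*y**2 - 14*y + 69; no integer root y with |y| ≤ 4.
  x = -3: f_y(-3, y) = -6*y**2 - 10*y + 52; no integer root y with |y| ≤ 4.
  x = -2: f_y(-2, y) = -6*y**2 - 6*y + 37; no integer root y with |y| ≤ 4.
  x = -1: f_y(-1, y) = -6*y**2 - 2*y + 24; no integer root y with |y| ≤ 4.
  x = 0: f_y(0, y) = -6*y**2 + 2*y + 13; no integer root y with |y| ≤ 4.
  x = 1: f_y(1, y) = -6*y**2 + 6*y + 4; no integer root y with |y| ≤ 4.
  x = 2: f_y(2, y) = -6*y**2 + 10*y - 3; no integer root y with |y| ≤ 4.
  x = 3: f_y(3, y) = -6*y**2 + 14*y - 8; vanishes at y ∈ {1}. (3, 1): f_x = 0, f = 0 — SINGULAR.
  x = 4: f_y(4, y) = -6*y**2 + 18*y - 11; no integer root y with |y| ≤ 4.
Only singular point on the grid: (3, 1).
Classify: substitute x = 3 + u, y = 1 + v and expand: f = -2*u**3 + u**2*v + 2*u*v**2 - 2*v**3 + v**2.
No constant or linear terms (consistent with a singular point). Quadratic part: v**2. Cubic part: -2*u**3 + u**2*v + 2*u*v**2 - 2*v**3.
The quadratic part v**2 is a perfect square, so there is a single (double) tangent line v = 0, i.e. y = 1. Restricting the cubic part to that line (v = 0) leaves -2*u**3 ≠ 0, so f is not divisible by v and the branch is v² ≈ 2*u**3 to lowest order — this is a cusp.
Classification: cusp.


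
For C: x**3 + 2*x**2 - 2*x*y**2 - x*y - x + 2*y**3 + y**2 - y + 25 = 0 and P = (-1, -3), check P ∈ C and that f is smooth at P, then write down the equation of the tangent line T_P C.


Tangent line at P: -17*x + 36*y + 91 = 0.

Step 1: f(-1, -3) = 0, so P lies on C.
Step 2: partial derivatives
  f_x(x, y) = 3*x**2 + 4*x - 2*y**2 - y - 1, f_y(x, y) = -4*x*y - x + 6*y**2 + 2*y - 1.
  f_x(P) = -17, f_y(P) = 36 (gradient nonzero, so P is smooth).
Step 3: tangent line at P: -17·(x − -1) + 36·(y − -3) = 0.
Expanding: -17*x + 36*y + 91 = 0.


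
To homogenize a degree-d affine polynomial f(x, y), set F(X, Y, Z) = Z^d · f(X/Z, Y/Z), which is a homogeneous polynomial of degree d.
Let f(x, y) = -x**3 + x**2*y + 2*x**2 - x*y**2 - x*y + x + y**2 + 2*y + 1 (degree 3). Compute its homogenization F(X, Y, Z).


F(X, Y, Z) = -X**3 + X**2*Y + 2*X**2*Z - X*Y**2 - X*Y*Z + X*Z**2 + Y**2*Z + 2*Y*Z**2 + Z**3

deg(f) = 3.
Substitute x = X/Z, y = Y/Z into f, then multiply by Z^3.
  monomial -1·x^3·y^0 ↦ -1·X^3·Y^0·Z^0.
  monomial 1·x^2·y^1 ↦ 1·X^2·Y^1·Z^0.
  monomial 2·x^2·y^0 ↦ 2·X^2·Y^0·Z^1.
  monomial -1·x^1·y^2 ↦ -1·X^1·Y^2·Z^0.
  monomial -1·x^1·y^1 ↦ -1·X^1·Y^1·Z^1.
  monomial 1·x^1·y^0 ↦ 1·X^1·Y^0·Z^2.
  monomial 1·x^0·y^2 ↦ 1·X^0·Y^2·Z^1.
  monomial 2·x^0·y^1 ↦ 2·X^0·Y^1·Z^2.
  monomial 1·x^0·y^0 ↦ 1·X^0·Y^0·Z^3.
Collecting: F(X, Y, Z) = -X**3 + X**2*Y + 2*X**2*Z - X*Y**2 - X*Y*Z + X*Z**2 + Y**2*Z + 2*Y*Z**2 + Z**3.


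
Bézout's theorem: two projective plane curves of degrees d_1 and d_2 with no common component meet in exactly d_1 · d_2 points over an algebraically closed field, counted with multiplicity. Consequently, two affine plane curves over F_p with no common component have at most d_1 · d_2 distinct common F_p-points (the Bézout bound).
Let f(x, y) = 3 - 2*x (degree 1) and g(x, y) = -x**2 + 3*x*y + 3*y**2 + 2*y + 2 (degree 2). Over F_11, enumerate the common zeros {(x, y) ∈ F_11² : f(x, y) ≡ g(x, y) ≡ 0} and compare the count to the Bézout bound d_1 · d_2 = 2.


Common zeros: {(7, 2), (7, 5)}; count = 2; Bézout bound = 2.

deg(f) = 1, deg(g) = 2, so Bézout bound = 2.
Scan x ∈ F_11. For each x, list the y ∈ F_11 with f(x, y) ≡ 0 and those with g(x, y) ≡ 0 (mod 11); the common zeros in that column are the intersection.
  x = 0: f ≡ 0 at y ∈ ∅; g ≡ 0 at y ∈ ∅; common: ∅.
  x = 1: f ≡ 0 at y ∈ ∅; g ≡ 0 at y ∈ ∅; common: ∅.
  x = 2: f ≡ 0 at y ∈ ∅; g ≡ 0 at y ∈ {6}; common: ∅.
  x = 3: f ≡ 0 at y ∈ ∅; g ≡ 0 at y ∈ ∅; common: ∅.
  x = 4: f ≡ 0 at y ∈ ∅; g ≡ 0 at y ∈ {3, 7}; common: ∅.
  x = 5: f ≡ 0 at y ∈ ∅; g ≡ 0 at y ∈ {3, 6}; common: ∅.
  x = 6: f ≡ 0 at y ∈ ∅; g ≡ 0 at y ∈ {1, 7}; common: ∅.
  x = 7: f ≡ 0 at y ∈ {0, 1, 2, 3, 4, 5, 6, 7, 8, 9, 10}; g ≡ 0 at y ∈ {2, 5}; common: {2, 5}.
  x = 8: f ≡ 0 at y ∈ ∅; g ≡ 0 at y ∈ {1, 5}; common: ∅.
  x = 9: f ≡ 0 at y ∈ ∅; g ≡ 0 at y ∈ ∅; common: ∅.
  x = 10: f ≡ 0 at y ∈ ∅; g ≡ 0 at y ∈ {2}; common: ∅.
Collecting: common zeros = {(7, 2), (7, 5)}, so the count is 2.
Comparison with the Bézout bound: 2 ≤ 2 = deg(f)·deg(g), as expected for curves with no common component (the bound is attained).


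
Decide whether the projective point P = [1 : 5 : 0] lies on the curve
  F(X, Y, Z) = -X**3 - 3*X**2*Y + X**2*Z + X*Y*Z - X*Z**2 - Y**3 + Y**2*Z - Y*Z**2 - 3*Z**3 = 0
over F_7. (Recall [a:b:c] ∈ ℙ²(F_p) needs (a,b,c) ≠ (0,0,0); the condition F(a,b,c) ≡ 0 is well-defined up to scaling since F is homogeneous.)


F(1,5,0) ≡ 6 (mod 7); P is NOT on the curve.

Evaluate F(1, 5, 0) term-by-term (mod 7).
  -X**3 ↦ -1·1·1·1 = -1
  -3*X**2*Y ↦ -3·1·5·1 = -15
  X**2*Z ↦ 1·1·1·0 = 0
  X*Y*Z ↦ 1·1·5·0 = 0
  -X*Z**2 ↦ -1·1·1·0 = 0
  -Y**3 ↦ -1·1·125·1 = -125
  Y**2*Z ↦ 1·1·25·0 = 0
  -Y*Z**2 ↦ -1·1·5·0 = 0
  -3*Z**3 ↦ -3·1·1·0 = 0
Sum: F(1, 5, 0) = (-1) + (-15) + (0) + (0) + (0) + (-125) + (0) + (0) + (0) = -141.
Reducing mod 7: -141 ≡ 6 (mod 7).
Since F(a, b, c) ≡ 6 ≠ 0 (mod 7), P does NOT lie on the curve.


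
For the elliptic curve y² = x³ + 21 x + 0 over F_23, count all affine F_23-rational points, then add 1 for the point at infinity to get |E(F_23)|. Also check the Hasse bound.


Affine points = {(0, 0), (2, 2), (2, 21), (5, 0), (8, 6), (8, 17), (12, 5), (12, 18), (13, 3), (13, 20), (14, 5), (14, 18), (16, 4), (16, 19), (17, 7), (17, 16), (18, 0), (19, 6), (19, 17), (20, 5), (20, 18), (22, 1), (22, 22)}; affine count = 23; |E(F_23)| = 24.

Discriminant check: Δ ∝ 4a³ + 27b² = 4·21³ + 27·0² = 4·9261 + 27·0 ≡ 14 (mod 23). Nonzero ⇒ E is nonsingular.
For each x ∈ F_23, compute rhs = x³ + 21·x + 0 mod 23, then count y ∈ F_23 with y² ≡ rhs.
  x = 0: rhs = 0, matching y values: 0 (1 points).
  x = 1: rhs = 22, matching y values: none (0 points).
  x = 2: rhs = 4, matching y values: 2, 21 (2 points).
  x = 3: rhs = 21, matching y values: none (0 points).
  x = 4: rhs = 10, matching y values: none (0 points).
  x = 5: rhs = 0, matching y values: 0 (1 points).
  x = 6: rhs = 20, matching y values: none (0 points).
  x = 7: rhs = 7, matching y values: none (0 points).
  x = 8: rhs = 13, matching y values: 6, 17 (2 points).
  x = 9: rhs = 21, matching y values: none (0 points).
  x = 10: rhs = 14, matching y values: none (0 points).
  x = 11: rhs = 21, matching y values: none (0 points).
  x = 12: rhs = 2, matching y values: 5, 18 (2 points).
  x = 13: rhs = 9, matching y values: 3, 20 (2 points).
  x = 14: rhs = 2, matching y values: 5, 18 (2 points).
  x = 15: rhs = 10, matching y values: none (0 points).
  x = 16: rhs = 16, matching y values: 4, 19 (2 points).
  x = 17: rhs = 3, matching y values: 7, 16 (2 points).
  x = 18: rhs = 0, matching y values: 0 (1 points).
  x = 19: rhs = 13, matching y values: 6, 17 (2 points).
  x = 20: rhs = 2, matching y values: 5, 18 (2 points).
  x = 21: rhs = 19, matching y values: none (0 points).
  x = 22: rhs = 1, matching y values: 1, 22 (2 points).
Total affine count: 23.
Full point count |E(F_23)| = 23 + 1 = 24.
Hasse bound: |24 − (23+1)| = |0| = 0 ≤ 2√23 ≈ 9.5917 ✓.


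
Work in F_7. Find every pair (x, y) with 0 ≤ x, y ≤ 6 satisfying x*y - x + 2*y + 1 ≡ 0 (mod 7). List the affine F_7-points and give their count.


Affine F_7-points: {(0, 3), (1, 0), (2, 2), (3, 6), (4, 4), (6, 5)}; count = 6.

For each of the 49 pairs (x, y) ∈ F_7², evaluate f(x, y) mod 7. Record the zeros.
  x = 0: [0↦1, 1↦3, 2↦5, 3↦0, 4↦2, 5↦4, 6↦6]  zeros at y ∈ {3}
  x = 1: [0↦0, 1↦3, 2↦6, 3↦2, 4↦5, 5↦1, 6↦4]  zeros at y ∈ {0}
  x = 2: [0↦6, 1↦3, 2↦0, 3↦4, 4↦1, 5↦5, 6↦2]  zeros at y ∈ {2}
  x = 3: [0↦5, 1↦3, 2↦1, 3↦6, 4↦4, 5↦2, 6↦0]  zeros at y ∈ {6}
  x = 4: [0↦4, 1↦3, 2↦2, 3↦1, 4↦0, 5↦6, 6↦5]  zeros at y ∈ {4}
  x = 5: [0↦3, 1↦3, 2↦3, 3↦3, 4↦3, 5↦3, 6↦3]  zeros at y ∈ ∅
  x = 6: [0↦2, 1↦3, 2↦4, 3↦5, 4↦6, 5↦0, 6↦1]  zeros at y ∈ {5}
Collecting zeros: affine points = {(0, 3), (1, 0), (2, 2), (3, 6), (4, 4), (6, 5)}.
Total count |C(F_7)_aff| = 6.


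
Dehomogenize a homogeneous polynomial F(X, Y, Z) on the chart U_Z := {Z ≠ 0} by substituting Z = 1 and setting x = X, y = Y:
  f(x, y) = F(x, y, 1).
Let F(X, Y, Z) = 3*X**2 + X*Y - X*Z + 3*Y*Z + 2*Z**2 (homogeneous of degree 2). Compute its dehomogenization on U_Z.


f(x, y) = 3*x**2 + x*y - x + 3*y + 2

On U_Z we set Z = 1. Each monomial c·X^i·Y^j·Z^k in F becomes c·x^i·y^j·1^k = c·x^i·y^j.
Substituting Z = 1: F(X, Y, 1) = 3*x**2 + x*y - x + 3*y + 2.
Note: deg(f) ≤ deg(F) = 2; strict inequality happens when F is divisible by Z (lost terms).


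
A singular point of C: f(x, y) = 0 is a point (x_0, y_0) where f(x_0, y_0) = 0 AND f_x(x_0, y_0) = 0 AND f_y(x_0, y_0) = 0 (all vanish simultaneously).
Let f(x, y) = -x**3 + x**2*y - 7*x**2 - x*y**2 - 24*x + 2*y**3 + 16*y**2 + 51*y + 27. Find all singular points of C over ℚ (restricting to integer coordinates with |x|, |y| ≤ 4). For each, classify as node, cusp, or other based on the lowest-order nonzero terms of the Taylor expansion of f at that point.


Singular points: {(-3, -3)}; classification: node.

Compute partial derivatives:
  f_x = -3*x**2 + 2*x*y - 14*x - y**2 - 24.
  f_y = x**2 - 2*x*y + 6*y**2 + 32*y + 51.
Scan x_0 ∈ {−4, ..., 4}. For each x_0, f_y(x_0, y) is a polynomial in y; find its integer roots y ∈ {−4, ..., 4}, then test f_x and f at those candidates.
  x = -4: f_y(-4, y) = 6*y**2 + 40*y + 67; no integer root y with |y| ≤ 4.
  x = -3: f_y(-3, y) = 6*y**2 + 38*y + 60; vanishes at y ∈ {-3}. (-3, -3): f_x = 0, f = 0 — SINGULAR.
  x = -2: f_y(-2, y) = 6*y**2 + 36*y + 55; no integer root y with |y| ≤ 4.
  x = -1: f_y(-1, y) = 6*y**2 + 34*y + 52; no integer root y with |y| ≤ 4.
  x = 0: f_y(0, y) = 6*y**2 + 32*y + 51; no integer root y with |y| ≤ 4.
  x = 1: f_y(1, y) = 6*y**2 + 30*y + 52; no integer root y with |y| ≤ 4.
  x = 2: f_y(2, y) = 6*y**2 + 28*y + 55; no integer root y with |y| ≤ 4.
  x = 3: f_y(3, y) = 6*y**2 + 26*y + 60; no integer root y with |y| ≤ 4.
  x = 4: f_y(4, y) = 6*y**2 + 24*y + 67; no integer root y with |y| ≤ 4.
Only singular point on the grid: (-3, -3).
Classify: substitute x = -3 + u, y = -3 + v and expand: f = -u**3 + u**2*v - u**2 - u*v**2 + 2*v**3 + v**2.
No constant or linear terms (consistent with a singular point). Quadratic part: -u**2 + v**2. Cubic part: -u**3 + u**2*v - u*v**2 + 2*v**3.
The quadratic part v**2 - u**2 = (v − u)(v + u) splits into two distinct linear factors, so there are two distinct tangent lines y − -3 = ±(x − -3) — this is a node (ordinary double point).
Classification: node.


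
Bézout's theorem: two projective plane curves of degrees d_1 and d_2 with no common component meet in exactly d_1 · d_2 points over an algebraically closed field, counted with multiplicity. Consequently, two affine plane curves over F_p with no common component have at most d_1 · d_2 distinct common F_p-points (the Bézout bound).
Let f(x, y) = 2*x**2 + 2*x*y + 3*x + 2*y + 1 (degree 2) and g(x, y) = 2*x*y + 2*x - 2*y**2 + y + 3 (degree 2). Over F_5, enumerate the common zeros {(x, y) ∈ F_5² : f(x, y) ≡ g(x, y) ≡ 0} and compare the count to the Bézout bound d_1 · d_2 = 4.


Common zeros: {(3, 4), (4, 3), (4, 4)}; count = 3; Bézout bound = 4.

deg(f) = 2, deg(g) = 2, so Bézout bound = 4.
Scan x ∈ F_5. For each x, list the y ∈ F_5 with f(x, y) ≡ 0 and those with g(x, y) ≡ 0 (mod 5); the common zeros in that column are the intersection.
  x = 0: f ≡ 0 at y ∈ {2}; g ≡ 0 at y ∈ {4}; common: ∅.
  x = 1: f ≡ 0 at y ∈ {1}; g ≡ 0 at y ∈ {0, 4}; common: ∅.
  x = 2: f ≡ 0 at y ∈ {0}; g ≡ 0 at y ∈ {1, 4}; common: ∅.
  x = 3: f ≡ 0 at y ∈ {4}; g ≡ 0 at y ∈ {2, 4}; common: {4}.
  x = 4: f ≡ 0 at y ∈ {0, 1, 2, 3, 4}; g ≡ 0 at y ∈ {3, 4}; common: {3, 4}.
Collecting: common zeros = {(3, 4), (4, 3), (4, 4)}, so the count is 3.
Comparison with the Bézout bound: 3 ≤ 4 = deg(f)·deg(g), as expected for curves with no common component (the affine F_5-count falls short of the bound because intersections may lie at infinity, over extension fields, or carry multiplicity).


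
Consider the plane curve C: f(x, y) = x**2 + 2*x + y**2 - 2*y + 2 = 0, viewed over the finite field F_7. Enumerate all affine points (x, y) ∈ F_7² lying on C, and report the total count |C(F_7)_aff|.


Affine F_7-points: {(6, 1)}; count = 1.

For each of the 49 pairs (x, y) ∈ F_7², evaluate f(x, y) mod 7. Record the zeros.
  x = 0: [0↦2, 1↦1, 2↦2, 3↦5, 4↦3, 5↦3, 6↦5]  zeros at y ∈ ∅
  x = 1: [0↦5, 1↦4, 2↦5, 3↦1, 4↦6, 5↦6, 6↦1]  zeros at y ∈ ∅
  x = 2: [0↦3, 1↦2, 2↦3, 3↦6, 4↦4, 5↦4, 6↦6]  zeros at y ∈ ∅
  x = 3: [0↦3, 1↦2, 2↦3, 3↦6, 4↦4, 5↦4, 6↦6]  zeros at y ∈ ∅
  x = 4: [0↦5, 1↦4, 2↦5, 3↦1, 4↦6, 5↦6, 6↦1]  zeros at y ∈ ∅
  x = 5: [0↦2, 1↦1, 2↦2, 3↦5, 4↦3, 5↦3, 6↦5]  zeros at y ∈ ∅
  x = 6: [0↦1, 1↦0, 2↦1, 3↦4, 4↦2, 5↦2, 6↦4]  zeros at y ∈ {1}
Collecting zeros: affine points = {(6, 1)}.
Total count |C(F_7)_aff| = 1.


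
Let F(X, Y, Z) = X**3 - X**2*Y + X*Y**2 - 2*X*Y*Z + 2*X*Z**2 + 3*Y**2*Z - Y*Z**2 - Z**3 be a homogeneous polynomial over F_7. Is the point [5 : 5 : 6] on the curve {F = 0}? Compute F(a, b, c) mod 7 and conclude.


F(5,5,6) ≡ 1 (mod 7); P is NOT on the curve.

Evaluate F(5, 5, 6) term-by-term (mod 7).
  X**3 ↦ 1·125·1·1 = 125
  -X**2*Y ↦ -1·25·5·1 = -125
  X*Y**2 ↦ 1·5·25·1 = 125
  -2*X*Y*Z ↦ -2·5·5·6 = -300
  2*X*Z**2 ↦ 2·5·1·36 = 360
  3*Y**2*Z ↦ 3·1·25·6 = 450
  -Y*Z**2 ↦ -1·1·5·36 = -180
  -Z**3 ↦ -1·1·1·216 = -216
Sum: F(5, 5, 6) = (125) + (-125) + (125) + (-300) + (360) + (450) + (-180) + (-216) = 239.
Reducing mod 7: 239 ≡ 1 (mod 7).
Since F(a, b, c) ≡ 1 ≠ 0 (mod 7), P does NOT lie on the curve.


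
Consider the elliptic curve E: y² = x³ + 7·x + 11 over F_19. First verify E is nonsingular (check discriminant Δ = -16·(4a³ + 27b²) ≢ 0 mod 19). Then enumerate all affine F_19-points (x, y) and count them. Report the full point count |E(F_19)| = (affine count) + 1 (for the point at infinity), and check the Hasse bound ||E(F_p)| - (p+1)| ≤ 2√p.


Affine points = {(0, 7), (0, 12), (1, 0), (5, 0), (7, 2), (7, 17), (8, 3), (8, 16), (9, 9), (9, 10), (10, 6), (10, 13), (13, 0), (16, 1), (16, 18)}; affine count = 15; |E(F_19)| = 16.

Discriminant check: Δ ∝ 4a³ + 27b² = 4·7³ + 27·11² = 4·343 + 27·121 ≡ 3 (mod 19). Nonzero ⇒ E is nonsingular.
For each x ∈ F_19, compute rhs = x³ + 7·x + 11 mod 19, then count y ∈ F_19 with y² ≡ rhs.
  x = 0: rhs = 11, matching y values: 7, 12 (2 points).
  x = 1: rhs = 0, matching y values: 0 (1 points).
  x = 2: rhs = 14, matching y values: none (0 points).
  x = 3: rhs = 2, matching y values: none (0 points).
  x = 4: rhs = 8, matching y values: none (0 points).
  x = 5: rhs = 0, matching y values: 0 (1 points).
  x = 6: rhs = 3, matching y values: none (0 points).
  x = 7: rhs = 4, matching y values: 2, 17 (2 points).
  x = 8: rhs = 9, matching y values: 3, 16 (2 points).
  x = 9: rhs = 5, matching y values: 9, 10 (2 points).
  x = 10: rhs = 17, matching y values: 6, 13 (2 points).
  x = 11: rhs = 13, matching y values: none (0 points).
  x = 12: rhs = 18, matching y values: none (0 points).
  x = 13: rhs = 0, matching y values: 0 (1 points).
  x = 14: rhs = 3, matching y values: none (0 points).
  x = 15: rhs = 14, matching y values: none (0 points).
  x = 16: rhs = 1, matching y values: 1, 18 (2 points).
  x = 17: rhs = 8, matching y values: none (0 points).
  x = 18: rhs = 3, matching y values: none (0 points).
Total affine count: 15.
Full point count |E(F_19)| = 15 + 1 = 16.
Hasse bound: |16 − (19+1)| = |-4| = 4 ≤ 2√19 ≈ 8.7178 ✓.
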